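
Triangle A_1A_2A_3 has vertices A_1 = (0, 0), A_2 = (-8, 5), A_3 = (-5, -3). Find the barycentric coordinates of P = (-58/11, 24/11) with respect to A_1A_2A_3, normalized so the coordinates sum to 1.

(3/11, 6/11, 2/11)

Signed area of the reference triangle: [A_1A_2A_3] = ½·(0·(5−(-3)) + (-8)·(-3−0) + (-5)·(0−5)) = ½·(0 + 24 + 25) = 49/2.
[PA_2A_3] = ½·((-58/11)·(5−(-3)) + (-8)·(-3−(24/11)) + (-5)·(24/11−5)) = ½·(-464/11 + 456/11 + 155/11) = 147/22, so the A_1-coordinate is (147/22)/(49/2) = 3/11.
[A_1PA_3] = ½·(0·(24/11−(-3)) + (-58/11)·(-3−0) + (-5)·(0−(24/11))) = ½·(0 + 174/11 + 120/11) = 147/11, so the A_2-coordinate is 6/11.
[A_1A_2P] = ½·(0·(5−(24/11)) + (-8)·(24/11−0) + (-58/11)·(0−5)) = ½·(0 − 192/11 + 290/11) = 49/11, so the A_3-coordinate is 2/11.
Check: 3/11 + 6/11 + 2/11 = 1.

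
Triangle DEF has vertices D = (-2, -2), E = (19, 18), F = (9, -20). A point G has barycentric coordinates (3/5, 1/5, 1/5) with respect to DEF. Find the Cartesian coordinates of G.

G = (3/5)·D + (1/5)·E + (1/5)·F.
x-coordinate: (3/5)·(-2) + (1/5)·19 + (1/5)·9 = 22/5.
y-coordinate: (3/5)·(-2) + (1/5)·18 + (1/5)·(-20) = -8/5.

(22/5, -8/5)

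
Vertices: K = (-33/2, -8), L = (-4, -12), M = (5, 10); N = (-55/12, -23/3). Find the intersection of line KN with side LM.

(-11/5, -38/5)

Barycentric coordinates of N with respect to KLM: (1/6, 2/3, 1/6).
On side LM the K-coordinate is zero; dropping N's K-weight 1/6 and renormalizing the remaining 2/3 : 1/6 gives weights 4/5, 1/5 on L, M.
J = (4/5)·(-4, -12) + (1/5)·(5, 10) = (-11/5, -38/5).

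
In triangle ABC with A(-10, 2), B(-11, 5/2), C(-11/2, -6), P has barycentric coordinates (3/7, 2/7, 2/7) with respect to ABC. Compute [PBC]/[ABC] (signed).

3/7

The signed ratio [PBC]/[ABC] equals the barycentric coordinate of P at vertex A, which is 3/7.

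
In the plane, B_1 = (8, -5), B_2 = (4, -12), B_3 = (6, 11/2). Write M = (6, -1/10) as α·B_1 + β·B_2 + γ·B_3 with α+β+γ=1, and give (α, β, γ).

(1/5, 1/5, 3/5)

Signed area of the reference triangle: [B_1B_2B_3] = ½·(8·(-12−(11/2)) + 4·(11/2−(-5)) + 6·(-5−(-12))) = ½·(-140 + 42 + 42) = -28.
[MB_2B_3] = ½·(6·(-12−(11/2)) + 4·(11/2−(-1/10)) + 6·(-1/10−(-12))) = ½·(-105 + 112/5 + 357/5) = -28/5, so the B_1-coordinate is (-28/5)/(-28) = 1/5.
[B_1MB_3] = ½·(8·(-1/10−(11/2)) + 6·(11/2−(-5)) + 6·(-5−(-1/10))) = ½·(-224/5 + 63 − 147/5) = -28/5, so the B_2-coordinate is 1/5.
[B_1B_2M] = ½·(8·(-12−(-1/10)) + 4·(-1/10−(-5)) + 6·(-5−(-12))) = ½·(-476/5 + 98/5 + 42) = -84/5, so the B_3-coordinate is 3/5.
Check: 1/5 + 1/5 + 3/5 = 1.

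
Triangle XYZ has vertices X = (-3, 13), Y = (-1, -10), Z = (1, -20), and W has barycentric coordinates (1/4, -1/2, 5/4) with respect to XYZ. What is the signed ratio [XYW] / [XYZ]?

5/4

The signed ratio [XYW]/[XYZ] equals the barycentric coordinate of W at vertex Z, which is 5/4.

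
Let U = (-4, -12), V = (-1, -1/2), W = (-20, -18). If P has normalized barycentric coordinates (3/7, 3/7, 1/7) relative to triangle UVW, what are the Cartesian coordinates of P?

(-5, -111/14)

P = (3/7)·U + (3/7)·V + (1/7)·W.
x-coordinate: (3/7)·(-4) + (3/7)·(-1) + (1/7)·(-20) = -5.
y-coordinate: (3/7)·(-12) + (3/7)·(-1/2) + (1/7)·(-18) = -111/14.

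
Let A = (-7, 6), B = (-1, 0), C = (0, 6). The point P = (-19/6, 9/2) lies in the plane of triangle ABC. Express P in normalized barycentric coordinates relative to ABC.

(5/12, 1/4, 1/3)

Signed area of the reference triangle: [ABC] = ½·((-7)·(0−6) + (-1)·(6−6) + 0·(6−0)) = ½·(42 + 0 + 0) = 21.
[PBC] = ½·((-19/6)·(0−6) + (-1)·(6−(9/2)) + 0·(9/2−0)) = ½·(19 − 3/2 + 0) = 35/4, so the A-coordinate is (35/4)/21 = 5/12.
[APC] = ½·((-7)·(9/2−6) + (-19/6)·(6−6) + 0·(6−(9/2))) = ½·(21/2 + 0 + 0) = 21/4, so the B-coordinate is 1/4.
[ABP] = ½·((-7)·(0−(9/2)) + (-1)·(9/2−6) + (-19/6)·(6−0)) = ½·(63/2 + 3/2 − 19) = 7, so the C-coordinate is 1/3.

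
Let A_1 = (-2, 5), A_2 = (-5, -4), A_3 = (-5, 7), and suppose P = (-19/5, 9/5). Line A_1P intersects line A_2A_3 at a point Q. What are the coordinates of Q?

Barycentric coordinates of P with respect to A_1A_2A_3: (2/5, 2/5, 1/5).
On side A_2A_3 the A_1-coordinate is zero; dropping P's A_1-weight 2/5 and renormalizing the remaining 2/5 : 1/5 gives weights 2/3, 1/3 on A_2, A_3.
Q = (2/3)·(-5, -4) + (1/3)·(-5, 7) = (-5, -1/3).

(-5, -1/3)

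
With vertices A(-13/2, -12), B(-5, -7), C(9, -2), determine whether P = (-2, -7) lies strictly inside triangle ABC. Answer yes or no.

yes

Barycentric coordinates of P: (6/25, 13/25, 6/25).
The three coordinates are positive, positive, positive; a point is interior exactly when all three are positive.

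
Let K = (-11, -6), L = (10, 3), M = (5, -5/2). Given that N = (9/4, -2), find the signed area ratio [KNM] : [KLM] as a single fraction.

[KLM] = ½·((-11)·(3−(-5/2)) + 10·(-5/2−(-6)) + 5·(-6−3)) = ½·(-121/2 + 35 − 45) = -141/4.
[KNM] = ½·((-11)·(-2−(-5/2)) + (9/4)·(-5/2−(-6)) + 5·(-6−(-2))) = ½·(-11/2 + 63/8 − 20) = -141/16, so the ratio is (-141/16)/(-141/4) = 1/4.

1/4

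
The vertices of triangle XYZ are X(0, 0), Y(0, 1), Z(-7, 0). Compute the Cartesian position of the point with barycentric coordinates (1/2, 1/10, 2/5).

W = (1/2)·X + (1/10)·Y + (2/5)·Z.
x-coordinate: (1/2)·0 + (1/10)·0 + (2/5)·(-7) = -14/5.
y-coordinate: (1/2)·0 + (1/10)·1 + (2/5)·0 = 1/10.

(-14/5, 1/10)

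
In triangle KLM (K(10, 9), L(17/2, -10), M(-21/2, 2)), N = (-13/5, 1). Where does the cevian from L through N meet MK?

Barycentric coordinates of N with respect to KLM: (1/5, 1/5, 3/5).
On side MK the L-coordinate is zero; dropping N's L-weight 1/5 and renormalizing the remaining 3/5 : 1/5 gives weights 3/4, 1/4 on M, K.
J = (3/4)·(-21/2, 2) + (1/4)·(10, 9) = (-43/8, 15/4).

(-43/8, 15/4)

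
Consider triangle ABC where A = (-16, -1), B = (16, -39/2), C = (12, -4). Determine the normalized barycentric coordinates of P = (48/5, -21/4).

Signed area of the reference triangle: [ABC] = ½·((-16)·(-39/2−(-4)) + 16·(-4−(-1)) + 12·(-1−(-39/2))) = ½·(248 − 48 + 222) = 211.
[PBC] = ½·((48/5)·(-39/2−(-4)) + 16·(-4−(-21/4)) + 12·(-21/4−(-39/2))) = ½·(-744/5 + 20 + 171) = 211/10, so the A-coordinate is (211/10)/211 = 1/10.
[APC] = ½·((-16)·(-21/4−(-4)) + (48/5)·(-4−(-1)) + 12·(-1−(-21/4))) = ½·(20 − 144/5 + 51) = 211/10, so the B-coordinate is 1/10.
[ABP] = ½·((-16)·(-39/2−(-21/4)) + 16·(-21/4−(-1)) + (48/5)·(-1−(-39/2))) = ½·(228 − 68 + 888/5) = 844/5, so the C-coordinate is 4/5.

(1/10, 1/10, 4/5)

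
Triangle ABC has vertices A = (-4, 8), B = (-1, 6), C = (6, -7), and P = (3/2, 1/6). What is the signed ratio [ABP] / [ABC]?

[ABC] = ½·((-4)·(6−(-7)) + (-1)·(-7−8) + 6·(8−6)) = ½·(-52 + 15 + 12) = -25/2.
[ABP] = ½·((-4)·(6−(1/6)) + (-1)·(1/6−8) + (3/2)·(8−6)) = ½·(-70/3 + 47/6 + 3) = -25/4, so the ratio is (-25/4)/(-25/2) = 1/2.

1/2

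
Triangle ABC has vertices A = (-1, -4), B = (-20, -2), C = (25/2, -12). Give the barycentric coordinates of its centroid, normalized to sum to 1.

(1/3, 1/3, 1/3)

The centroid is the average of the vertices, so each weight is 1/3.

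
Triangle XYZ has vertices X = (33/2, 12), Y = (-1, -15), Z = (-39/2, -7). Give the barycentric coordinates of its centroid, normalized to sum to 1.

(1/3, 1/3, 1/3)

The centroid is the average of the vertices, so each weight is 1/3.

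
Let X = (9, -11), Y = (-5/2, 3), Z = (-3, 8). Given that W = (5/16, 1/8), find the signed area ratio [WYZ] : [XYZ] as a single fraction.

1/4

[XYZ] = ½·(9·(3−8) + (-5/2)·(8−(-11)) + (-3)·(-11−3)) = ½·(-45 − 95/2 + 42) = -101/4.
[WYZ] = ½·((5/16)·(3−8) + (-5/2)·(8−(1/8)) + (-3)·(1/8−3)) = ½·(-25/16 − 315/16 + 69/8) = -101/16, so the ratio is (-101/16)/(-101/4) = 1/4.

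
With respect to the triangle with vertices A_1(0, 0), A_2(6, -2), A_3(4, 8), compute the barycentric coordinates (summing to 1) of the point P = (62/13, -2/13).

Signed area of the reference triangle: [A_1A_2A_3] = ½·(0·(-2−8) + 6·(8−0) + 4·(0−(-2))) = ½·(0 + 48 + 8) = 28.
[PA_2A_3] = ½·((62/13)·(-2−8) + 6·(8−(-2/13)) + 4·(-2/13−(-2))) = ½·(-620/13 + 636/13 + 96/13) = 56/13, so the A_1-coordinate is (56/13)/28 = 2/13.
[A_1PA_3] = ½·(0·(-2/13−8) + (62/13)·(8−0) + 4·(0−(-2/13))) = ½·(0 + 496/13 + 8/13) = 252/13, so the A_2-coordinate is 9/13.
[A_1A_2P] = ½·(0·(-2−(-2/13)) + 6·(-2/13−0) + (62/13)·(0−(-2))) = ½·(0 − 12/13 + 124/13) = 56/13, so the A_3-coordinate is 2/13.
Check: 2/13 + 9/13 + 2/13 = 1.

(2/13, 9/13, 2/13)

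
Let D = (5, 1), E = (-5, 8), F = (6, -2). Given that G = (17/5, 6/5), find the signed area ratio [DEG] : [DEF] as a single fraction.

2/5

[DEF] = ½·(5·(8−(-2)) + (-5)·(-2−1) + 6·(1−8)) = ½·(50 + 15 − 42) = 23/2.
[DEG] = ½·(5·(8−(6/5)) + (-5)·(6/5−1) + (17/5)·(1−8)) = ½·(34 − 1 − 119/5) = 23/5, so the ratio is (23/5)/(23/2) = 2/5.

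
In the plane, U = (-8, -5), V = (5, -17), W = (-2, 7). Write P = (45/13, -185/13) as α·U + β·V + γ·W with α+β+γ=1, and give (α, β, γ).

(1/13, 11/13, 1/13)

Signed area of the reference triangle: [UVW] = ½·((-8)·(-17−7) + 5·(7−(-5)) + (-2)·(-5−(-17))) = ½·(192 + 60 − 24) = 114.
[PVW] = ½·((45/13)·(-17−7) + 5·(7−(-185/13)) + (-2)·(-185/13−(-17))) = ½·(-1080/13 + 1380/13 − 72/13) = 114/13, so the U-coordinate is (114/13)/114 = 1/13.
[UPW] = ½·((-8)·(-185/13−7) + (45/13)·(7−(-5)) + (-2)·(-5−(-185/13))) = ½·(2208/13 + 540/13 − 240/13) = 1254/13, so the V-coordinate is 11/13.
[UVP] = ½·((-8)·(-17−(-185/13)) + 5·(-185/13−(-5)) + (45/13)·(-5−(-17))) = ½·(288/13 − 600/13 + 540/13) = 114/13, so the W-coordinate is 1/13.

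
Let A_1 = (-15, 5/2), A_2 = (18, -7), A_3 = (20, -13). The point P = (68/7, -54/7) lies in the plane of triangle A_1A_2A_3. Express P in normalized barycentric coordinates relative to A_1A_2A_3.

Signed area of the reference triangle: [A_1A_2A_3] = ½·((-15)·(-7−(-13)) + 18·(-13−(5/2)) + 20·(5/2−(-7))) = ½·(-90 − 279 + 190) = -179/2.
[PA_2A_3] = ½·((68/7)·(-7−(-13)) + 18·(-13−(-54/7)) + 20·(-54/7−(-7))) = ½·(408/7 − 666/7 − 100/7) = -179/7, so the A_1-coordinate is (-179/7)/(-179/2) = 2/7.
[A_1PA_3] = ½·((-15)·(-54/7−(-13)) + (68/7)·(-13−(5/2)) + 20·(5/2−(-54/7))) = ½·(-555/7 − 1054/7 + 1430/7) = -179/14, so the A_2-coordinate is 1/7.
[A_1A_2P] = ½·((-15)·(-7−(-54/7)) + 18·(-54/7−(5/2)) + (68/7)·(5/2−(-7))) = ½·(-75/7 − 1287/7 + 646/7) = -358/7, so the A_3-coordinate is 4/7.

(2/7, 1/7, 4/7)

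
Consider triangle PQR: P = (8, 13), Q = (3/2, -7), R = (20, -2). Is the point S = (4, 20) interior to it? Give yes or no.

no

Barycentric coordinates of S: (974/675, -16/225, -251/675).
The three coordinates are positive, negative, negative; a point is interior exactly when all three are positive.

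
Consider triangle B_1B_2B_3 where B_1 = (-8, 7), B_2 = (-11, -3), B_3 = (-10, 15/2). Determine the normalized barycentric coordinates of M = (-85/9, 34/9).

Signed area of the reference triangle: [B_1B_2B_3] = ½·((-8)·(-3−(15/2)) + (-11)·(15/2−7) + (-10)·(7−(-3))) = ½·(84 − 11/2 − 100) = -43/4.
[MB_2B_3] = ½·((-85/9)·(-3−(15/2)) + (-11)·(15/2−(34/9)) + (-10)·(34/9−(-3))) = ½·(595/6 − 737/18 − 610/9) = -43/9, so the B_1-coordinate is (-43/9)/(-43/4) = 4/9.
[B_1MB_3] = ½·((-8)·(34/9−(15/2)) + (-85/9)·(15/2−7) + (-10)·(7−(34/9))) = ½·(268/9 − 85/18 − 290/9) = -43/12, so the B_2-coordinate is 1/3.
[B_1B_2M] = ½·((-8)·(-3−(34/9)) + (-11)·(34/9−7) + (-85/9)·(7−(-3))) = ½·(488/9 + 319/9 − 850/9) = -43/18, so the B_3-coordinate is 2/9.

(4/9, 1/3, 2/9)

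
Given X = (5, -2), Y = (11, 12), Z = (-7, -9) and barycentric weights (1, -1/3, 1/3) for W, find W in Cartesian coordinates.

W = 1·X + (-1/3)·Y + (1/3)·Z.
x-coordinate: 1·5 + (-1/3)·11 + (1/3)·(-7) = -1.
y-coordinate: 1·(-2) + (-1/3)·12 + (1/3)·(-9) = -9.

(-1, -9)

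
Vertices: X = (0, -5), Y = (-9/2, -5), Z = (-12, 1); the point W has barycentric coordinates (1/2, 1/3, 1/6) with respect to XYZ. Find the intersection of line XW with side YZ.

(-7, -3)

Line XW meets YZ where the X-coordinate vanishes; zeroing W's X-weight and renormalizing leaves Y, Z-weights 1/3 : 1/6 → (2/3, 1/3).
So V = (2/3)·Y + (1/3)·Z = (-7, -3).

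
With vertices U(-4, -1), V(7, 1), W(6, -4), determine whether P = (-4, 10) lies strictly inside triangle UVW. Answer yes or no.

no

Barycentric coordinates of P: (64/53, 110/53, -121/53).
The three coordinates are positive, positive, negative; a point is interior exactly when all three are positive.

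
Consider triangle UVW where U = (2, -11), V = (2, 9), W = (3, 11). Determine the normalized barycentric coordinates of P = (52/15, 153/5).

Signed area of the reference triangle: [UVW] = ½·(2·(9−11) + 2·(11−(-11)) + 3·(-11−9)) = ½·(-4 + 44 − 60) = -10.
[PVW] = ½·((52/15)·(9−11) + 2·(11−(153/5)) + 3·(153/5−9)) = ½·(-104/15 − 196/5 + 324/5) = 28/3, so the U-coordinate is (28/3)/(-10) = -14/15.
[UPW] = ½·(2·(153/5−11) + (52/15)·(11−(-11)) + 3·(-11−(153/5))) = ½·(196/5 + 1144/15 − 624/5) = -14/3, so the V-coordinate is 7/15.
[UVP] = ½·(2·(9−(153/5)) + 2·(153/5−(-11)) + (52/15)·(-11−9)) = ½·(-216/5 + 416/5 − 208/3) = -44/3, so the W-coordinate is 22/15.
Check: -14/15 + 7/15 + 22/15 = 1.

(-14/15, 7/15, 22/15)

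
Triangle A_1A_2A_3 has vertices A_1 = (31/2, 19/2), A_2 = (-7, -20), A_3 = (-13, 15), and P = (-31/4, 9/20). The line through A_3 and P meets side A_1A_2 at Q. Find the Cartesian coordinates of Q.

(-5/2, -141/10)

Barycentric coordinates of P with respect to A_1A_2A_3: (1/10, 2/5, 1/2).
On side A_1A_2 the A_3-coordinate is zero; dropping P's A_3-weight 1/2 and renormalizing the remaining 1/10 : 2/5 gives weights 1/5, 4/5 on A_1, A_2.
Q = (1/5)·(31/2, 19/2) + (4/5)·(-7, -20) = (-5/2, -141/10).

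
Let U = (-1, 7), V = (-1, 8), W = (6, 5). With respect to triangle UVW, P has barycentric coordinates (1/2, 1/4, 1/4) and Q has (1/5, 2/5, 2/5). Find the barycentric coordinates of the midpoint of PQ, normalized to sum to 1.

(7/20, 13/40, 13/40)

Since both coordinate triples sum to 1, the midpoint's barycentrics are the componentwise average.
(1/2+1/5)/2 = 7/20; similarly 13/40 and 13/40.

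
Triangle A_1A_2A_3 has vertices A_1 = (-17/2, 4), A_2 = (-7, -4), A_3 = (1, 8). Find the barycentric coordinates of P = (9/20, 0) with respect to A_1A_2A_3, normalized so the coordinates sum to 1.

(-7/10, 9/10, 4/5)

Signed area of the reference triangle: [A_1A_2A_3] = ½·((-17/2)·(-4−8) + (-7)·(8−4) + 1·(4−(-4))) = ½·(102 − 28 + 8) = 41.
[PA_2A_3] = ½·((9/20)·(-4−8) + (-7)·(8−0) + 1·(0−(-4))) = ½·(-27/5 − 56 + 4) = -287/10, so the A_1-coordinate is (-287/10)/41 = -7/10.
[A_1PA_3] = ½·((-17/2)·(0−8) + (9/20)·(8−4) + 1·(4−0)) = ½·(68 + 9/5 + 4) = 369/10, so the A_2-coordinate is 9/10.
[A_1A_2P] = ½·((-17/2)·(-4−0) + (-7)·(0−4) + (9/20)·(4−(-4))) = ½·(34 + 28 + 18/5) = 164/5, so the A_3-coordinate is 4/5.
Check: -7/10 + 9/10 + 4/5 = 1.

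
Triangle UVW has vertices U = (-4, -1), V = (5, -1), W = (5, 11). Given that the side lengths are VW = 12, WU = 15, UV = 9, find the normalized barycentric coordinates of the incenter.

The incenter has barycentric coordinates proportional to the opposite side lengths: (12 : 15 : 9).
Normalizing by 12+15+9 = 36 gives (1/3, 5/12, 1/4).

(1/3, 5/12, 1/4)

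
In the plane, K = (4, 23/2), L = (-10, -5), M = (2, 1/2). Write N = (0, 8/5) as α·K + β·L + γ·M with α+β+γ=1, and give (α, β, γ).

(1/5, 1/5, 3/5)

Signed area of the reference triangle: [KLM] = ½·(4·(-5−(1/2)) + (-10)·(1/2−(23/2)) + 2·(23/2−(-5))) = ½·(-22 + 110 + 33) = 121/2.
[NLM] = ½·(0·(-5−(1/2)) + (-10)·(1/2−(8/5)) + 2·(8/5−(-5))) = ½·(0 + 11 + 66/5) = 121/10, so the K-coordinate is (121/10)/(121/2) = 1/5.
[KNM] = ½·(4·(8/5−(1/2)) + 0·(1/2−(23/2)) + 2·(23/2−(8/5))) = ½·(22/5 + 0 + 99/5) = 121/10, so the L-coordinate is 1/5.
[KLN] = ½·(4·(-5−(8/5)) + (-10)·(8/5−(23/2)) + 0·(23/2−(-5))) = ½·(-132/5 + 99 + 0) = 363/10, so the M-coordinate is 3/5.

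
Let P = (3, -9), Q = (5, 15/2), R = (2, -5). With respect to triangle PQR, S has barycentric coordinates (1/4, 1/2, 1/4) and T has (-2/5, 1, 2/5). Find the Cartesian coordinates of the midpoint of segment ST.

Barycentric coordinates of the midpoint are the average: (-3/40, 3/4, 13/40).
Converting: (-3/40)·P + (3/4)·Q + (13/40)·R = (167/40, 187/40).

(167/40, 187/40)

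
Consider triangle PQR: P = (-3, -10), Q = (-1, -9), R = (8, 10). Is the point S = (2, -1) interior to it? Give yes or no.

yes

Barycentric coordinates of S: (15/29, 1/29, 13/29).
The three coordinates are positive, positive, positive; a point is interior exactly when all three are positive.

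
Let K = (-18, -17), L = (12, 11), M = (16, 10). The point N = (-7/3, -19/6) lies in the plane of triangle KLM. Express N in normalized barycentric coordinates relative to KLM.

(1/2, 1/3, 1/6)

Signed area of the reference triangle: [KLM] = ½·((-18)·(11−10) + 12·(10−(-17)) + 16·(-17−11)) = ½·(-18 + 324 − 448) = -71.
[NLM] = ½·((-7/3)·(11−10) + 12·(10−(-19/6)) + 16·(-19/6−11)) = ½·(-7/3 + 158 − 680/3) = -71/2, so the K-coordinate is (-71/2)/(-71) = 1/2.
[KNM] = ½·((-18)·(-19/6−10) + (-7/3)·(10−(-17)) + 16·(-17−(-19/6))) = ½·(237 − 63 − 664/3) = -71/3, so the L-coordinate is 1/3.
[KLN] = ½·((-18)·(11−(-19/6)) + 12·(-19/6−(-17)) + (-7/3)·(-17−11)) = ½·(-255 + 166 + 196/3) = -71/6, so the M-coordinate is 1/6.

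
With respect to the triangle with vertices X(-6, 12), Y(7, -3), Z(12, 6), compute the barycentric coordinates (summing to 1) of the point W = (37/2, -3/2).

Signed area of the reference triangle: [XYZ] = ½·((-6)·(-3−6) + 7·(6−12) + 12·(12−(-3))) = ½·(54 − 42 + 180) = 96.
[WYZ] = ½·((37/2)·(-3−6) + 7·(6−(-3/2)) + 12·(-3/2−(-3))) = ½·(-333/2 + 105/2 + 18) = -48, so the X-coordinate is (-48)/96 = -1/2.
[XWZ] = ½·((-6)·(-3/2−6) + (37/2)·(6−12) + 12·(12−(-3/2))) = ½·(45 − 111 + 162) = 48, so the Y-coordinate is 1/2.
[XYW] = ½·((-6)·(-3−(-3/2)) + 7·(-3/2−12) + (37/2)·(12−(-3))) = ½·(9 − 189/2 + 555/2) = 96, so the Z-coordinate is 1.

(-1/2, 1/2, 1)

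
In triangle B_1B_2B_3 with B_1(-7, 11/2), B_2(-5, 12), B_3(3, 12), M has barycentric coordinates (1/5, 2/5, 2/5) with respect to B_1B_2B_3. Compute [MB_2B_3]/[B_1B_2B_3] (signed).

1/5

The signed ratio [MB_2B_3]/[B_1B_2B_3] equals the barycentric coordinate of M at vertex B_1, which is 1/5.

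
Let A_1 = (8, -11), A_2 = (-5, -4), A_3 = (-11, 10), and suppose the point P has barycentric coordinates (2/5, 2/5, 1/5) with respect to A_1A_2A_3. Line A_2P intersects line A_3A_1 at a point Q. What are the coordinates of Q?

(5/3, -4)

Line A_2P meets A_3A_1 where the A_2-coordinate vanishes; zeroing P's A_2-weight and renormalizing leaves A_3, A_1-weights 1/5 : 2/5 → (1/3, 2/3).
So Q = (1/3)·A_3 + (2/3)·A_1 = (5/3, -4).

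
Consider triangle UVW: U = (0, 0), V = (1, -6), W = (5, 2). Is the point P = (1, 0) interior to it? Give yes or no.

Barycentric coordinates of P: (3/4, 1/16, 3/16).
The three coordinates are positive, positive, positive; a point is interior exactly when all three are positive.

yes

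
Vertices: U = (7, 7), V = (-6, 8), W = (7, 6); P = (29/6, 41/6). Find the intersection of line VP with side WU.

(7, 33/5)

Barycentric coordinates of P with respect to UVW: (1/2, 1/6, 1/3).
On side WU the V-coordinate is zero; dropping P's V-weight 1/6 and renormalizing the remaining 1/3 : 1/2 gives weights 2/5, 3/5 on W, U.
Q = (2/5)·(7, 6) + (3/5)·(7, 7) = (7, 33/5).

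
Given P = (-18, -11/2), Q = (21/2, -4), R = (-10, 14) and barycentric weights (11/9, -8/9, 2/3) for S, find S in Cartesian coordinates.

S = (11/9)·P + (-8/9)·Q + (2/3)·R.
x-coordinate: (11/9)·(-18) + (-8/9)·(21/2) + (2/3)·(-10) = -38.
y-coordinate: (11/9)·(-11/2) + (-8/9)·(-4) + (2/3)·14 = 37/6.

(-38, 37/6)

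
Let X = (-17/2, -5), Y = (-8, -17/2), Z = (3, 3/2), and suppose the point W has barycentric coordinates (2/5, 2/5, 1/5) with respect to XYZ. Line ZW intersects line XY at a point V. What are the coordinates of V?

Line ZW meets XY where the Z-coordinate vanishes; zeroing W's Z-weight and renormalizing leaves X, Y-weights 2/5 : 2/5 → (1/2, 1/2).
So V = (1/2)·X + (1/2)·Y = (-33/4, -27/4).

(-33/4, -27/4)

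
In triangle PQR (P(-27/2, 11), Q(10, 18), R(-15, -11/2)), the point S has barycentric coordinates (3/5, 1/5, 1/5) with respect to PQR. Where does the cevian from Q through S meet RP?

Line QS meets RP where the Q-coordinate vanishes; zeroing S's Q-weight and renormalizing leaves R, P-weights 1/5 : 3/5 → (1/4, 3/4).
So T = (1/4)·R + (3/4)·P = (-111/8, 55/8).

(-111/8, 55/8)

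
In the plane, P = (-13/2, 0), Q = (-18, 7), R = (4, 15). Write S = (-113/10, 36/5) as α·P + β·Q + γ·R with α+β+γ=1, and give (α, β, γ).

Signed area of the reference triangle: [PQR] = ½·((-13/2)·(7−15) + (-18)·(15−0) + 4·(0−7)) = ½·(52 − 270 − 28) = -123.
[SQR] = ½·((-113/10)·(7−15) + (-18)·(15−(36/5)) + 4·(36/5−7)) = ½·(452/5 − 702/5 + 4/5) = -123/5, so the P-coordinate is (-123/5)/(-123) = 1/5.
[PSR] = ½·((-13/2)·(36/5−15) + (-113/10)·(15−0) + 4·(0−(36/5))) = ½·(507/10 − 339/2 − 144/5) = -369/5, so the Q-coordinate is 3/5.
[PQS] = ½·((-13/2)·(7−(36/5)) + (-18)·(36/5−0) + (-113/10)·(0−7)) = ½·(13/10 − 648/5 + 791/10) = -123/5, so the R-coordinate is 1/5.

(1/5, 3/5, 1/5)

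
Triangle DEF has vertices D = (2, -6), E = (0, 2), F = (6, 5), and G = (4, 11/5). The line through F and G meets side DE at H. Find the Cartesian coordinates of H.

(1, -2)

Barycentric coordinates of G with respect to DEF: (1/5, 1/5, 3/5).
On side DE the F-coordinate is zero; dropping G's F-weight 3/5 and renormalizing the remaining 1/5 : 1/5 gives weights 1/2, 1/2 on D, E.
H = (1/2)·(2, -6) + (1/2)·(0, 2) = (1, -2).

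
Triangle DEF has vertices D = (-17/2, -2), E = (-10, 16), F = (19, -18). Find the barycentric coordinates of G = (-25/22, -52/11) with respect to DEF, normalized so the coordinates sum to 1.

Signed area of the reference triangle: [DEF] = ½·((-17/2)·(16−(-18)) + (-10)·(-18−(-2)) + 19·(-2−16)) = ½·(-289 + 160 − 342) = -471/2.
[GEF] = ½·((-25/22)·(16−(-18)) + (-10)·(-18−(-52/11)) + 19·(-52/11−16)) = ½·(-425/11 + 1460/11 − 4332/11) = -3297/22, so the D-coordinate is (-3297/22)/(-471/2) = 7/11.
[DGF] = ½·((-17/2)·(-52/11−(-18)) + (-25/22)·(-18−(-2)) + 19·(-2−(-52/11))) = ½·(-1241/11 + 200/11 + 570/11) = -471/22, so the E-coordinate is 1/11.
[DEG] = ½·((-17/2)·(16−(-52/11)) + (-10)·(-52/11−(-2)) + (-25/22)·(-2−16)) = ½·(-1938/11 + 300/11 + 225/11) = -1413/22, so the F-coordinate is 3/11.

(7/11, 1/11, 3/11)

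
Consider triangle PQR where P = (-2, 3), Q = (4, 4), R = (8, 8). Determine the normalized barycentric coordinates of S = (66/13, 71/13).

Signed area of the reference triangle: [PQR] = ½·((-2)·(4−8) + 4·(8−3) + 8·(3−4)) = ½·(8 + 20 − 8) = 10.
[SQR] = ½·((66/13)·(4−8) + 4·(8−(71/13)) + 8·(71/13−4)) = ½·(-264/13 + 132/13 + 152/13) = 10/13, so the P-coordinate is (10/13)/10 = 1/13.
[PSR] = ½·((-2)·(71/13−8) + (66/13)·(8−3) + 8·(3−(71/13))) = ½·(66/13 + 330/13 − 256/13) = 70/13, so the Q-coordinate is 7/13.
[PQS] = ½·((-2)·(4−(71/13)) + 4·(71/13−3) + (66/13)·(3−4)) = ½·(38/13 + 128/13 − 66/13) = 50/13, so the R-coordinate is 5/13.
Check: 1/13 + 7/13 + 5/13 = 1.

(1/13, 7/13, 5/13)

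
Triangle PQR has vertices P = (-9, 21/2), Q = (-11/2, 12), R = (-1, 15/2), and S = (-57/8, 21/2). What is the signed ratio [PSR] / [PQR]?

1/4

[PQR] = ½·((-9)·(12−(15/2)) + (-11/2)·(15/2−(21/2)) + (-1)·(21/2−12)) = ½·(-81/2 + 33/2 + 3/2) = -45/4.
[PSR] = ½·((-9)·(21/2−(15/2)) + (-57/8)·(15/2−(21/2)) + (-1)·(21/2−(21/2))) = ½·(-27 + 171/8 + 0) = -45/16, so the ratio is (-45/16)/(-45/4) = 1/4.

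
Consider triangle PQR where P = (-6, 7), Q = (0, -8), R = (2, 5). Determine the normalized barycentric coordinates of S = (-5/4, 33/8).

Signed area of the reference triangle: [PQR] = ½·((-6)·(-8−5) + 0·(5−7) + 2·(7−(-8))) = ½·(78 + 0 + 30) = 54.
[SQR] = ½·((-5/4)·(-8−5) + 0·(5−(33/8)) + 2·(33/8−(-8))) = ½·(65/4 + 0 + 97/4) = 81/4, so the P-coordinate is (81/4)/54 = 3/8.
[PSR] = ½·((-6)·(33/8−5) + (-5/4)·(5−7) + 2·(7−(33/8))) = ½·(21/4 + 5/2 + 23/4) = 27/4, so the Q-coordinate is 1/8.
[PQS] = ½·((-6)·(-8−(33/8)) + 0·(33/8−7) + (-5/4)·(7−(-8))) = ½·(291/4 + 0 − 75/4) = 27, so the R-coordinate is 1/2.
Check: 3/8 + 1/8 + 1/2 = 1.

(3/8, 1/8, 1/2)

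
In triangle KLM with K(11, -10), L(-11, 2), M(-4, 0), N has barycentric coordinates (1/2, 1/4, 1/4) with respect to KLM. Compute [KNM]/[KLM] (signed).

The signed ratio [KNM]/[KLM] equals the barycentric coordinate of N at vertex L, which is 1/4.

1/4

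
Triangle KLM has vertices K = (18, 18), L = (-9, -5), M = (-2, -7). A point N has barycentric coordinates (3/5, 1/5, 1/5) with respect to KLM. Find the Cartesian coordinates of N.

(43/5, 42/5)

N = (3/5)·K + (1/5)·L + (1/5)·M.
x-coordinate: (3/5)·18 + (1/5)·(-9) + (1/5)·(-2) = 43/5.
y-coordinate: (3/5)·18 + (1/5)·(-5) + (1/5)·(-7) = 42/5.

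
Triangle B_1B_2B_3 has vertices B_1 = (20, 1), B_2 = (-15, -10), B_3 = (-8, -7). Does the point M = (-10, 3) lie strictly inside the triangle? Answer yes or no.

Barycentric coordinates of M: (-19/7, -74/7, 100/7).
The three coordinates are negative, negative, positive; a point is interior exactly when all three are positive.

no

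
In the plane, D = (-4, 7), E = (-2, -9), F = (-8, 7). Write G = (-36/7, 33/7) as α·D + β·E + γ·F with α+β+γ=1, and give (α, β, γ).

Signed area of the reference triangle: [DEF] = ½·((-4)·(-9−7) + (-2)·(7−7) + (-8)·(7−(-9))) = ½·(64 + 0 − 128) = -32.
[GEF] = ½·((-36/7)·(-9−7) + (-2)·(7−(33/7)) + (-8)·(33/7−(-9))) = ½·(576/7 − 32/7 − 768/7) = -16, so the D-coordinate is (-16)/(-32) = 1/2.
[DGF] = ½·((-4)·(33/7−7) + (-36/7)·(7−7) + (-8)·(7−(33/7))) = ½·(64/7 + 0 − 128/7) = -32/7, so the E-coordinate is 1/7.
[DEG] = ½·((-4)·(-9−(33/7)) + (-2)·(33/7−7) + (-36/7)·(7−(-9))) = ½·(384/7 + 32/7 − 576/7) = -80/7, so the F-coordinate is 5/14.

(1/2, 1/7, 5/14)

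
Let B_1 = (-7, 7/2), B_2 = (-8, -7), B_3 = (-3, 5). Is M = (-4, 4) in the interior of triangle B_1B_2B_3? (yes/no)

Barycentric coordinates of M: (14/81, 5/81, 62/81).
The three coordinates are positive, positive, positive; a point is interior exactly when all three are positive.

yes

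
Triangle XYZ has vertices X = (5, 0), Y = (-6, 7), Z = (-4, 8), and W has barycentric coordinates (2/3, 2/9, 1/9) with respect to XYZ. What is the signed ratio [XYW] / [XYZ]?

1/9

The signed ratio [XYW]/[XYZ] equals the barycentric coordinate of W at vertex Z, which is 1/9.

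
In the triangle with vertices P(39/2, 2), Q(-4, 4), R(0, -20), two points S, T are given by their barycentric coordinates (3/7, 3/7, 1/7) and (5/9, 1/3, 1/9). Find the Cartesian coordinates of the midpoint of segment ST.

Barycentric coordinates of the midpoint are the average: (31/63, 8/21, 8/63).
Converting: (31/63)·P + (8/21)·Q + (8/63)·R = (113/14, -2/63).

(113/14, -2/63)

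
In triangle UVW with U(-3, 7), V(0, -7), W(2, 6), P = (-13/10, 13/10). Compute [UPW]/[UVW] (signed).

2/5

[UVW] = ½·((-3)·(-7−6) + 0·(6−7) + 2·(7−(-7))) = ½·(39 + 0 + 28) = 67/2.
[UPW] = ½·((-3)·(13/10−6) + (-13/10)·(6−7) + 2·(7−(13/10))) = ½·(141/10 + 13/10 + 57/5) = 67/5, so the ratio is (67/5)/(67/2) = 2/5.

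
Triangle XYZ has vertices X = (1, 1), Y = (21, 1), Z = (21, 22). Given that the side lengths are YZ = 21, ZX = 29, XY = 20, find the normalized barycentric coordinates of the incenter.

The incenter has barycentric coordinates proportional to the opposite side lengths: (21 : 29 : 20).
Normalizing by 21+29+20 = 70 gives (3/10, 29/70, 2/7).

(3/10, 29/70, 2/7)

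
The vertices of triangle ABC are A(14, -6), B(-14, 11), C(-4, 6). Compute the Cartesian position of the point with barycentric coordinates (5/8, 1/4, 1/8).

P = (5/8)·A + (1/4)·B + (1/8)·C.
x-coordinate: (5/8)·14 + (1/4)·(-14) + (1/8)·(-4) = 19/4.
y-coordinate: (5/8)·(-6) + (1/4)·11 + (1/8)·6 = -1/4.

(19/4, -1/4)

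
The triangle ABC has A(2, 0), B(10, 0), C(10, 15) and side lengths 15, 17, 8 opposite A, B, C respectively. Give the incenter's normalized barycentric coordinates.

The incenter has barycentric coordinates proportional to the opposite side lengths: (15 : 17 : 8).
Normalizing by 15+17+8 = 40 gives (3/8, 17/40, 1/5).

(3/8, 17/40, 1/5)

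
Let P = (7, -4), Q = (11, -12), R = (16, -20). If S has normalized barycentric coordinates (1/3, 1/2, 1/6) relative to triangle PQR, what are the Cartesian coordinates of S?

(21/2, -32/3)

S = (1/3)·P + (1/2)·Q + (1/6)·R.
x-coordinate: (1/3)·7 + (1/2)·11 + (1/6)·16 = 21/2.
y-coordinate: (1/3)·(-4) + (1/2)·(-12) + (1/6)·(-20) = -32/3.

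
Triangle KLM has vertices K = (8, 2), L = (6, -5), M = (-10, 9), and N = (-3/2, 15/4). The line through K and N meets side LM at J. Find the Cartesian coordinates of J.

Barycentric coordinates of N with respect to KLM: (1/4, 1/4, 1/2).
On side LM the K-coordinate is zero; dropping N's K-weight 1/4 and renormalizing the remaining 1/4 : 1/2 gives weights 1/3, 2/3 on L, M.
J = (1/3)·(6, -5) + (2/3)·(-10, 9) = (-14/3, 13/3).

(-14/3, 13/3)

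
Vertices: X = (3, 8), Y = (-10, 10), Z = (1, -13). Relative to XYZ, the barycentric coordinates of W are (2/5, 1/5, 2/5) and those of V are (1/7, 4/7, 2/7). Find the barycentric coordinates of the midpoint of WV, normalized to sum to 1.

Since both coordinate triples sum to 1, the midpoint's barycentrics are the componentwise average.
(2/5+1/7)/2 = 19/70; similarly 27/70 and 12/35.

(19/70, 27/70, 12/35)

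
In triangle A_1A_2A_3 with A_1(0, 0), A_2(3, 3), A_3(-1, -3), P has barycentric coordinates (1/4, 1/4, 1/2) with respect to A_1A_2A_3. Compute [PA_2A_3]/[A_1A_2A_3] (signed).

1/4

The signed ratio [PA_2A_3]/[A_1A_2A_3] equals the barycentric coordinate of P at vertex A_1, which is 1/4.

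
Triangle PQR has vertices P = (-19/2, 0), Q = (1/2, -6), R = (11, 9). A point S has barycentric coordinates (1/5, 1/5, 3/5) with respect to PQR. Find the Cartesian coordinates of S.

(24/5, 21/5)

S = (1/5)·P + (1/5)·Q + (3/5)·R.
x-coordinate: (1/5)·(-19/2) + (1/5)·(1/2) + (3/5)·11 = 24/5.
y-coordinate: (1/5)·0 + (1/5)·(-6) + (3/5)·9 = 21/5.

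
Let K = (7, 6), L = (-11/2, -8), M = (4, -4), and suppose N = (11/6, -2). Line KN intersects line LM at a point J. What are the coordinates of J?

(-3/4, -6)

Barycentric coordinates of N with respect to KLM: (1/3, 1/3, 1/3).
On side LM the K-coordinate is zero; dropping N's K-weight 1/3 and renormalizing the remaining 1/3 : 1/3 gives weights 1/2, 1/2 on L, M.
J = (1/2)·(-11/2, -8) + (1/2)·(4, -4) = (-3/4, -6).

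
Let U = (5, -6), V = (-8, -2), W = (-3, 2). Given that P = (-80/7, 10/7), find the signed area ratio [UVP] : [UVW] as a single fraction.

3/7

[UVW] = ½·(5·(-2−2) + (-8)·(2−(-6)) + (-3)·(-6−(-2))) = ½·(-20 − 64 + 12) = -36.
[UVP] = ½·(5·(-2−(10/7)) + (-8)·(10/7−(-6)) + (-80/7)·(-6−(-2))) = ½·(-120/7 − 416/7 + 320/7) = -108/7, so the ratio is (-108/7)/(-36) = 3/7.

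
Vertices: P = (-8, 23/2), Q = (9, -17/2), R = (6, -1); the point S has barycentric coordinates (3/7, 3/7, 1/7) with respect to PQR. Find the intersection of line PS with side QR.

Line PS meets QR where the P-coordinate vanishes; zeroing S's P-weight and renormalizing leaves Q, R-weights 3/7 : 1/7 → (3/4, 1/4).
So T = (3/4)·Q + (1/4)·R = (33/4, -53/8).

(33/4, -53/8)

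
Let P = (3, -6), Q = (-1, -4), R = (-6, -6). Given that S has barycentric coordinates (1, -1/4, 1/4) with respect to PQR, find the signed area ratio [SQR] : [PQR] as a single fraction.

1

The signed ratio [SQR]/[PQR] equals the barycentric coordinate of S at vertex P, which is 1.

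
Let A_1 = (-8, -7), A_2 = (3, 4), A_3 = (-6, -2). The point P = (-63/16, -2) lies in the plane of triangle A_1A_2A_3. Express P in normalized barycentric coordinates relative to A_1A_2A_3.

Signed area of the reference triangle: [A_1A_2A_3] = ½·((-8)·(4−(-2)) + 3·(-2−(-7)) + (-6)·(-7−4)) = ½·(-48 + 15 + 66) = 33/2.
[PA_2A_3] = ½·((-63/16)·(4−(-2)) + 3·(-2−(-2)) + (-6)·(-2−4)) = ½·(-189/8 + 0 + 36) = 99/16, so the A_1-coordinate is (99/16)/(33/2) = 3/8.
[A_1PA_3] = ½·((-8)·(-2−(-2)) + (-63/16)·(-2−(-7)) + (-6)·(-7−(-2))) = ½·(0 − 315/16 + 30) = 165/32, so the A_2-coordinate is 5/16.
[A_1A_2P] = ½·((-8)·(4−(-2)) + 3·(-2−(-7)) + (-63/16)·(-7−4)) = ½·(-48 + 15 + 693/16) = 165/32, so the A_3-coordinate is 5/16.

(3/8, 5/16, 5/16)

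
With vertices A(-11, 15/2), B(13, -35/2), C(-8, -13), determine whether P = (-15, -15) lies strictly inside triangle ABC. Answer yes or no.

no

Barycentric coordinates of P: (-49/278, -299/834, 640/417).
The three coordinates are negative, negative, positive; a point is interior exactly when all three are positive.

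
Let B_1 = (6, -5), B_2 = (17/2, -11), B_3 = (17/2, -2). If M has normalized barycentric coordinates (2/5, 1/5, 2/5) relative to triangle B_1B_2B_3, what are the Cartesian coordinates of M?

M = (2/5)·B_1 + (1/5)·B_2 + (2/5)·B_3.
x-coordinate: (2/5)·6 + (1/5)·(17/2) + (2/5)·(17/2) = 15/2.
y-coordinate: (2/5)·(-5) + (1/5)·(-11) + (2/5)·(-2) = -5.

(15/2, -5)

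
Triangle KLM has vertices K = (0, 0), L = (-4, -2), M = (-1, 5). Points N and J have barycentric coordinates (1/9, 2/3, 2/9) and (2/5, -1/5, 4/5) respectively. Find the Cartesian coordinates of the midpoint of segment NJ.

Barycentric coordinates of the midpoint are the average: (23/90, 7/30, 23/45).
Converting: (23/90)·K + (7/30)·L + (23/45)·M = (-13/9, 94/45).

(-13/9, 94/45)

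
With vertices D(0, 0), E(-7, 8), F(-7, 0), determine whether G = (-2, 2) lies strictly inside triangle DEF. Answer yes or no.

Barycentric coordinates of G: (5/7, 1/4, 1/28).
The three coordinates are positive, positive, positive; a point is interior exactly when all three are positive.

yes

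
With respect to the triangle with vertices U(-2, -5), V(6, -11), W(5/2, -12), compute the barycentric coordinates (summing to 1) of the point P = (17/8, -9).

Signed area of the reference triangle: [UVW] = ½·((-2)·(-11−(-12)) + 6·(-12−(-5)) + (5/2)·(-5−(-11))) = ½·(-2 − 42 + 15) = -29/2.
[PVW] = ½·((17/8)·(-11−(-12)) + 6·(-12−(-9)) + (5/2)·(-9−(-11))) = ½·(17/8 − 18 + 5) = -87/16, so the U-coordinate is (-87/16)/(-29/2) = 3/8.
[UPW] = ½·((-2)·(-9−(-12)) + (17/8)·(-12−(-5)) + (5/2)·(-5−(-9))) = ½·(-6 − 119/8 + 10) = -87/16, so the V-coordinate is 3/8.
[UVP] = ½·((-2)·(-11−(-9)) + 6·(-9−(-5)) + (17/8)·(-5−(-11))) = ½·(4 − 24 + 51/4) = -29/8, so the W-coordinate is 1/4.

(3/8, 3/8, 1/4)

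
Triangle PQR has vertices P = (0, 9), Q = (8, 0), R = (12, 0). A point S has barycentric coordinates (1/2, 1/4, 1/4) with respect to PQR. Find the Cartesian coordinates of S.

(5, 9/2)

S = (1/2)·P + (1/4)·Q + (1/4)·R.
x-coordinate: (1/2)·0 + (1/4)·8 + (1/4)·12 = 5.
y-coordinate: (1/2)·9 + (1/4)·0 + (1/4)·0 = 9/2.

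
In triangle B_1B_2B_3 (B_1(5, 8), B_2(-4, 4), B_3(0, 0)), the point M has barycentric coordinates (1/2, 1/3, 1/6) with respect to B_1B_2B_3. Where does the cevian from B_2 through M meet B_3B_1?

(15/4, 6)

Line B_2M meets B_3B_1 where the B_2-coordinate vanishes; zeroing M's B_2-weight and renormalizing leaves B_3, B_1-weights 1/6 : 1/2 → (1/4, 3/4).
So N = (1/4)·B_3 + (3/4)·B_1 = (15/4, 6).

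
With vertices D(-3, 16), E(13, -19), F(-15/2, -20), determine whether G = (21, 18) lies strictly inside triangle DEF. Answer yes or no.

Barycentric coordinates of G: (1501/1467, 190/163, -1744/1467).
The three coordinates are positive, positive, negative; a point is interior exactly when all three are positive.

no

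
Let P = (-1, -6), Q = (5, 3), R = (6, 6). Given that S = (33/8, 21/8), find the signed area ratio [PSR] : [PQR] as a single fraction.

[PQR] = ½·((-1)·(3−6) + 5·(6−(-6)) + 6·(-6−3)) = ½·(3 + 60 − 54) = 9/2.
[PSR] = ½·((-1)·(21/8−6) + (33/8)·(6−(-6)) + 6·(-6−(21/8))) = ½·(27/8 + 99/2 − 207/4) = 9/16, so the ratio is (9/16)/(9/2) = 1/8.

1/8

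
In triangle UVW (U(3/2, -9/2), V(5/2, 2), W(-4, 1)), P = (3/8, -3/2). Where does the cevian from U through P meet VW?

(-3/4, 3/2)

Barycentric coordinates of P with respect to UVW: (1/2, 1/4, 1/4).
On side VW the U-coordinate is zero; dropping P's U-weight 1/2 and renormalizing the remaining 1/4 : 1/4 gives weights 1/2, 1/2 on V, W.
Q = (1/2)·(5/2, 2) + (1/2)·(-4, 1) = (-3/4, 3/2).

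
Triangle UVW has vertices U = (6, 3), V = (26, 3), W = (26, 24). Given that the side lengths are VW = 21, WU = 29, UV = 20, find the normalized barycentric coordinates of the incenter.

(3/10, 29/70, 2/7)

The incenter has barycentric coordinates proportional to the opposite side lengths: (21 : 29 : 20).
Normalizing by 21+29+20 = 70 gives (3/10, 29/70, 2/7).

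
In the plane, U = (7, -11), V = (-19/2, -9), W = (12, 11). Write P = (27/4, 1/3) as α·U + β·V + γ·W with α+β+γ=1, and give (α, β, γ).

(1/3, 1/6, 1/2)

Signed area of the reference triangle: [UVW] = ½·(7·(-9−11) + (-19/2)·(11−(-11)) + 12·(-11−(-9))) = ½·(-140 − 209 − 24) = -373/2.
[PVW] = ½·((27/4)·(-9−11) + (-19/2)·(11−(1/3)) + 12·(1/3−(-9))) = ½·(-135 − 304/3 + 112) = -373/6, so the U-coordinate is (-373/6)/(-373/2) = 1/3.
[UPW] = ½·(7·(1/3−11) + (27/4)·(11−(-11)) + 12·(-11−(1/3))) = ½·(-224/3 + 297/2 − 136) = -373/12, so the V-coordinate is 1/6.
[UVP] = ½·(7·(-9−(1/3)) + (-19/2)·(1/3−(-11)) + (27/4)·(-11−(-9))) = ½·(-196/3 − 323/3 − 27/2) = -373/4, so the W-coordinate is 1/2.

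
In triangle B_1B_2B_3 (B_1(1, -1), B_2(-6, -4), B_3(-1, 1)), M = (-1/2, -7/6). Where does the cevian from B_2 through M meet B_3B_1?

Barycentric coordinates of M with respect to B_1B_2B_3: (2/3, 1/6, 1/6).
On side B_3B_1 the B_2-coordinate is zero; dropping M's B_2-weight 1/6 and renormalizing the remaining 1/6 : 2/3 gives weights 1/5, 4/5 on B_3, B_1.
N = (1/5)·(-1, 1) + (4/5)·(1, -1) = (3/5, -3/5).

(3/5, -3/5)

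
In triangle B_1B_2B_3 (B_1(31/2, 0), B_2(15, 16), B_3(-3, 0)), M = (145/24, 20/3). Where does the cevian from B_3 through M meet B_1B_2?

(181/12, 40/3)

Barycentric coordinates of M with respect to B_1B_2B_3: (1/12, 5/12, 1/2).
On side B_1B_2 the B_3-coordinate is zero; dropping M's B_3-weight 1/2 and renormalizing the remaining 1/12 : 5/12 gives weights 1/6, 5/6 on B_1, B_2.
N = (1/6)·(31/2, 0) + (5/6)·(15, 16) = (181/12, 40/3).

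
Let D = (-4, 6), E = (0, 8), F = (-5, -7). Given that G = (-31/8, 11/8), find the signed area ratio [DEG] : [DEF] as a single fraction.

[DEF] = ½·((-4)·(8−(-7)) + 0·(-7−6) + (-5)·(6−8)) = ½·(-60 + 0 + 10) = -25.
[DEG] = ½·((-4)·(8−(11/8)) + 0·(11/8−6) + (-31/8)·(6−8)) = ½·(-53/2 + 0 + 31/4) = -75/8, so the ratio is (-75/8)/(-25) = 3/8.

3/8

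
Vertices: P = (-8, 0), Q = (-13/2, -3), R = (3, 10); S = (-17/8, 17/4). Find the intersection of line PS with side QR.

(-1/6, 17/3)

Barycentric coordinates of S with respect to PQR: (1/4, 1/4, 1/2).
On side QR the P-coordinate is zero; dropping S's P-weight 1/4 and renormalizing the remaining 1/4 : 1/2 gives weights 1/3, 2/3 on Q, R.
T = (1/3)·(-13/2, -3) + (2/3)·(3, 10) = (-1/6, 17/3).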